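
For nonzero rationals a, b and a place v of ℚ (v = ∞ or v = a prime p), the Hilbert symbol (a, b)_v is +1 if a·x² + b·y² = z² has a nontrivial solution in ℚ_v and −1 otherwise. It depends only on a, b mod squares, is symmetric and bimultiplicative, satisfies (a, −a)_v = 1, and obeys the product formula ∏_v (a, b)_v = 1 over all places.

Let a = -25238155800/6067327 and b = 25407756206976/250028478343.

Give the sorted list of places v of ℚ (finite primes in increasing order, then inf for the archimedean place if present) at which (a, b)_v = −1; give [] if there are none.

[2, 7]

(a, b) ≡ (-714, 9282) mod (ℚ^×)²; places V = {2, 3, 5, 7, 11, 13, 17, 19, 29, ∞}.
(a,b)_3: α=1, u≡2; β=1, v≡1 (mod 3); (2|3)=-1, (1|3)=+1; sign (−1)^1·-1^1·+1^1 = +1.
(a,b)_11: α=4, u≡5; β=6, v≡3 (mod 11); (5|11)=+1, (3|11)=+1; sign (−1)^0·+1^6·+1^4 = +1.
(a,b)_13: α=2, u≡9; β=3, v≡9 (mod 13); (9|13)=+1, (9|13)=+1; sign (−1)^0·+1^3·+1^2 = +1.
(a,b)_7: α=-5, u≡6; β=-7, v≡6 (mod 7); (6|7)=-1, (6|7)=-1; sign (−1)^1·-1^-7·-1^-5 = -1.
(a,b)_∞: sgn(-714)=−, sgn(9282)=+, so +1.
(a,b)_5: α=2, u≡4; β=0, v≡2 (mod 5); (4|5)=+1, (2|5)=-1; sign (−1)^0·+1^0·-1^2 = +1.
(a,b)_2: α=3, β=7; u≡3, v≡1 (mod 8); ε(u)ε(v)=1·0, αω(v)=3·0, βω(u)=7·1; sum ≡ 1  ⇒  -1.
(a,b)_29: α=0, u≡3; β=-2, v≡10 (mod 29); (3|29)=-1, (10|29)=-1; sign (−1)^0·-1^-2·-1^0 = +1.
(a,b)_17: α=1, u≡2; β=1, v≡15 (mod 17); (2|17)=+1, (15|17)=+1; sign (−1)^0·+1^1·+1^1 = +1.
(a,b)_19: α=-2, u≡13; β=-2, v≡13 (mod 19); (13|19)=-1, (13|19)=-1; sign (−1)^0·-1^-2·-1^-2 = +1.
|Ram(-714, 9282)| = 2, even; anisotropic at {2, 7}.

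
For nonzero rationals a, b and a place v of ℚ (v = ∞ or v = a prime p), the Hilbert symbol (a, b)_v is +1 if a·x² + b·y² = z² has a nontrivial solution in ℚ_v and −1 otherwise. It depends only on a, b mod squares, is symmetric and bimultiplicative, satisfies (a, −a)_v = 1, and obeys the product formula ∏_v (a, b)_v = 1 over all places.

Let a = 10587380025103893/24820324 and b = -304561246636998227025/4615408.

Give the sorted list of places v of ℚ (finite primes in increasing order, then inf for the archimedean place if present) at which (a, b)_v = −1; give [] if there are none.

[17, 23]

Mod squares: a ≡ 37, b ≡ -303807. Check v ∈ {∞, 2, 3, 5, 7, 11, 17, 19, 23, 29, 37, 47, 53}.
v=53: a=53^-2·(≡17), b=53^0·(≡1) mod 53; (17|53)=+1, (1|53)=+1; (−1)^{-2·0·26}·(+1)^0·(+1)^-2 = +1.
v=37: a=37^1·(≡28), b=37^1·(≡11) mod 37; (28|37)=+1, (11|37)=+1; (−1)^{1·1·18}·(+1)^1·(+1)^1 = +1.
v=5: a=5^0·(≡2), b=5^2·(≡3) mod 5; (2|5)=-1, (3|5)=-1; (−1)^{0·2·2}·(-1)^2·(-1)^0 = +1.
v=29: a=29^0·(≡3), b=29^-2·(≡21) mod 29; (3|29)=-1, (21|29)=-1; (−1)^{0·-2·14}·(-1)^-2·(-1)^0 = +1.
v=3: a=3^4·(≡1), b=3^9·(≡2) mod 3; (1|3)=+1, (2|3)=-1; (−1)^{4·9·1}·(+1)^9·(-1)^4 = +1.
v=∞: 37 > 0 and -303807 < 0  ⇒  (a,b)_∞ = +1.
v=2: v_2(a)=-2, v_2(b)=-4; units ≡ 5, 1 (mod 8); ε·ε+αω+βω = 0·0+-2·0+-4·1 ≡ 0  ⇒  (a,b)_2 = +1.
v=23: a=23^4·(≡15), b=23^7·(≡9) mod 23; (15|23)=-1, (9|23)=+1; (−1)^{4·7·11}·(-1)^7·(+1)^4 = -1.
v=19: a=19^2·(≡2), b=19^0·(≡15) mod 19; (2|19)=-1, (15|19)=-1; (−1)^{2·0·9}·(-1)^0·(-1)^2 = +1.
v=47: a=47^-2·(≡24), b=47^0·(≡1) mod 47; (24|47)=+1, (1|47)=+1; (−1)^{-2·0·23}·(+1)^0·(+1)^-2 = +1.
v=17: a=17^2·(≡7), b=17^3·(≡9) mod 17; (7|17)=-1, (9|17)=+1; (−1)^{2·3·8}·(-1)^3·(+1)^2 = -1.
v=11: a=11^2·(≡3), b=11^0·(≡10) mod 11; (3|11)=+1, (10|11)=-1; (−1)^{2·0·5}·(+1)^0·(-1)^2 = +1.
v=7: a=7^0·(≡1), b=7^-3·(≡6) mod 7; (1|7)=+1, (6|7)=-1; (−1)^{0·-3·3}·(+1)^-3·(-1)^0 = +1.
|Ram(37, -303807)| = 2, even; anisotropic at {17, 23}.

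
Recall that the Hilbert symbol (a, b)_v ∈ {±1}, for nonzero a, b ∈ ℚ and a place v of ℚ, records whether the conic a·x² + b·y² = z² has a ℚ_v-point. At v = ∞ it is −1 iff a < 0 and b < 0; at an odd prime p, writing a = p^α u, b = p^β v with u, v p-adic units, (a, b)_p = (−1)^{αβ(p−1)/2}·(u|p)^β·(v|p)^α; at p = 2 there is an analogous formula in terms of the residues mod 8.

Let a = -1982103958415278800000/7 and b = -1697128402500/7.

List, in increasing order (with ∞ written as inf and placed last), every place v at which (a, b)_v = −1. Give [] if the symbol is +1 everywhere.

[5, 7, 31, inf]

(a, b) ≡ (-6510, -6783) mod (ℚ^×)²; places V = {2, 3, 5, 7, 17, 19, 31, ∞}.
(a,b)_2: α=7, β=2; u≡1, v≡1 (mod 8); ε(u)ε(v)=0·0, αω(v)=7·0, βω(u)=2·0; sum ≡ 0  ⇒  +1.
(a,b)_7: α=-1, u≡4; β=-1, v≡1 (mod 7); (4|7)=+1, (1|7)=+1; sign (−1)^1·+1^-1·+1^-1 = -1.
(a,b)_∞: sgn(-6510)=−, sgn(-6783)=−, so -1.
(a,b)_17: α=2, u≡4; β=1, v≡13 (mod 17); (4|17)=+1, (13|17)=+1; sign (−1)^0·+1^1·+1^2 = +1.
(a,b)_5: α=5, u≡2; β=4, v≡3 (mod 5); (2|5)=-1, (3|5)=-1; sign (−1)^0·-1^4·-1^5 = -1.
(a,b)_3: α=13, u≡2; β=7, v≡1 (mod 3); (2|3)=-1, (1|3)=+1; sign (−1)^1·-1^7·+1^13 = +1.
(a,b)_19: α=2, u≡1; β=1, v≡4 (mod 19); (1|19)=+1, (4|19)=+1; sign (−1)^0·+1^1·+1^2 = +1.
(a,b)_31: α=3, u≡5; β=2, v≡24 (mod 31); (5|31)=+1, (24|31)=-1; sign (−1)^0·+1^2·-1^3 = -1.
(-6510, -6783 / ℚ) ramifies at {5, 7, 31, ∞}: a division algebra.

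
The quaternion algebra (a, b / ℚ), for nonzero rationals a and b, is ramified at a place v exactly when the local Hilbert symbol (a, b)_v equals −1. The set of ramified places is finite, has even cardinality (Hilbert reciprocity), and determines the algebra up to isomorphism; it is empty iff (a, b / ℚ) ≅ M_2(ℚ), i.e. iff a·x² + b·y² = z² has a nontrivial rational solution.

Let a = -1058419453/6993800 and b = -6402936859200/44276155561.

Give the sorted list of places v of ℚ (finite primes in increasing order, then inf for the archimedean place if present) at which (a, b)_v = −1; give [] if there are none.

(a, b) ≡ (-266, -57) mod (ℚ^×)²; places V = {2, 3, 5, 7, 11, 13, 17, 19, 31, 37, 47, ∞}.
(a,b)_47: α=0, u≡32; β=-2, v≡17 (mod 47); (32|47)=+1, (17|47)=+1; sign (−1)^0·+1^-2·+1^0 = +1.
(a,b)_17: α=-2, u≡6; β=0, v≡7 (mod 17); (6|17)=-1, (7|17)=-1; sign (−1)^0·-1^0·-1^-2 = +1.
(a,b)_5: α=-2, u≡1; β=2, v≡2 (mod 5); (1|5)=+1, (2|5)=-1; sign (−1)^0·+1^2·-1^-2 = +1.
(a,b)_7: α=3, u≡2; β=4, v≡6 (mod 7); (2|7)=+1, (6|7)=-1; sign (−1)^0·+1^4·-1^3 = -1.
(a,b)_2: α=-3, β=6; u≡3, v≡7 (mod 8); ε(u)ε(v)=1·1, αω(v)=-3·0, βω(u)=6·1; sum ≡ 1  ⇒  -1.
(a,b)_13: α=2, u≡7; β=0, v≡2 (mod 13); (7|13)=-1, (2|13)=-1; sign (−1)^0·-1^0·-1^2 = +1.
(a,b)_37: α=0, u≡11; β=-2, v≡15 (mod 37); (11|37)=+1, (15|37)=-1; sign (−1)^0·+1^-2·-1^0 = +1.
(a,b)_11: α=-2, u≡5; β=-4, v≡9 (mod 11); (5|11)=+1, (9|11)=+1; sign (−1)^0·+1^-4·+1^-2 = +1.
(a,b)_3: α=0, u≡1; β=5, v≡2 (mod 3); (1|3)=+1, (2|3)=-1; sign (−1)^0·+1^5·-1^0 = +1.
(a,b)_31: α=2, u≡24; β=0, v≡2 (mod 31); (24|31)=-1, (2|31)=+1; sign (−1)^0·-1^0·+1^2 = +1.
(a,b)_∞: sgn(-266)=−, sgn(-57)=−, so -1.
(a,b)_19: α=1, u≡7; β=3, v≡1 (mod 19); (7|19)=+1, (1|19)=+1; sign (−1)^1·+1^3·+1^1 = -1.
(-266, -57 / ℚ) ramifies at {2, 7, 19, ∞}: a division algebra.

[2, 7, 19, inf]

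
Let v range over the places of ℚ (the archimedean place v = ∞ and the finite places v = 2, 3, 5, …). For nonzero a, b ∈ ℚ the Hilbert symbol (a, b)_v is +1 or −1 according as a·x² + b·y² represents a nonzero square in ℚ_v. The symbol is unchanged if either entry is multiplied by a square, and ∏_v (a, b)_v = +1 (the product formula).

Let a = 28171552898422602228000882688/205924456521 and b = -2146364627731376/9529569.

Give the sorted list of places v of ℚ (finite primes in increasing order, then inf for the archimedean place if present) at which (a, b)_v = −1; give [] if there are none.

[13, 17, 23, 41]

(a, b) ≡ (697, -299) mod (ℚ^×)²; places V = {2, 3, 7, 13, 17, 23, 31, 41, ∞}.
(a,b)_23: α=2, u≡17; β=1, v≡20 (mod 23); (17|23)=-1, (20|23)=-1; sign (−1)^0·-1^1·-1^2 = -1.
(a,b)_41: α=3, u≡6; β=2, v≡38 (mod 41); (6|41)=-1, (38|41)=-1; sign (−1)^0·-1^2·-1^3 = -1.
(a,b)_2: α=20, β=4; u≡1, v≡5 (mod 8); ε(u)ε(v)=0·0, αω(v)=20·1, βω(u)=4·0; sum ≡ 0  ⇒  +1.
(a,b)_31: α=6, u≡27; β=4, v≡12 (mod 31); (27|31)=-1, (12|31)=-1; sign (−1)^0·-1^4·-1^6 = +1.
(a,b)_17: α=3, u≡3; β=2, v≡11 (mod 17); (3|17)=-1, (11|17)=-1; sign (−1)^0·-1^2·-1^3 = -1.
(a,b)_13: α=2, u≡6; β=1, v≡3 (mod 13); (6|13)=-1, (3|13)=+1; sign (−1)^0·-1^1·+1^2 = -1.
(a,b)_3: α=-6, u≡1; β=-4, v≡1 (mod 3); (1|3)=+1, (1|3)=+1; sign (−1)^0·+1^-4·+1^-6 = +1.
(a,b)_7: α=-10, u≡2; β=-6, v≡1 (mod 7); (2|7)=+1, (1|7)=+1; sign (−1)^0·+1^-6·+1^-10 = +1.
(a,b)_∞: sgn(697)=+, sgn(-299)=−, so +1.
|Ram(697, -299)| = 4, even; anisotropic at {13, 17, 23, 41}.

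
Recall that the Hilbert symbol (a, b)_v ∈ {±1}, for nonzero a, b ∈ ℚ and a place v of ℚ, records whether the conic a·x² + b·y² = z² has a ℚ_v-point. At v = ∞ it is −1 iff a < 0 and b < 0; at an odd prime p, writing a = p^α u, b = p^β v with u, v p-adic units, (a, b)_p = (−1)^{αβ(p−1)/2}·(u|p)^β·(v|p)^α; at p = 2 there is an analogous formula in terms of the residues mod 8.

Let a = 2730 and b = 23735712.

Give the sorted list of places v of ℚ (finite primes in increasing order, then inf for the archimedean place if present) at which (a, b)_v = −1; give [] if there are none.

Mod squares: a ≡ 2730, b ≡ 8778. Check v ∈ {∞, 2, 3, 5, 7, 11, 13, 19}.
v=11: a=11^0·(≡2), b=11^1·(≡10) mod 11; (2|11)=-1, (10|11)=-1; (−1)^{0·1·5}·(-1)^1·(-1)^0 = -1.
v=5: a=5^1·(≡1), b=5^0·(≡2) mod 5; (1|5)=+1, (2|5)=-1; (−1)^{1·0·2}·(+1)^0·(-1)^1 = -1.
v=3: a=3^1·(≡1), b=3^1·(≡1) mod 3; (1|3)=+1, (1|3)=+1; (−1)^{1·1·1}·(+1)^1·(+1)^1 = -1.
v=19: a=19^0·(≡13), b=19^1·(≡17) mod 19; (13|19)=-1, (17|19)=+1; (−1)^{0·1·9}·(-1)^1·(+1)^0 = -1.
v=13: a=13^1·(≡2), b=13^2·(≡9) mod 13; (2|13)=-1, (9|13)=+1; (−1)^{1·2·6}·(-1)^2·(+1)^1 = +1.
v=7: a=7^1·(≡5), b=7^1·(≡2) mod 7; (5|7)=-1, (2|7)=+1; (−1)^{1·1·3}·(-1)^1·(+1)^1 = +1.
v=∞: 2730 > 0 and 8778 > 0  ⇒  (a,b)_∞ = +1.
v=2: v_2(a)=1, v_2(b)=5; units ≡ 5, 5 (mod 8); ε·ε+αω+βω = 0·0+1·1+5·1 ≡ 0  ⇒  (a,b)_2 = +1.
Ram(2730, 8778) = {3, 5, 11, 19}; no ℚ_3-point on the conic.

[3, 5, 11, 19]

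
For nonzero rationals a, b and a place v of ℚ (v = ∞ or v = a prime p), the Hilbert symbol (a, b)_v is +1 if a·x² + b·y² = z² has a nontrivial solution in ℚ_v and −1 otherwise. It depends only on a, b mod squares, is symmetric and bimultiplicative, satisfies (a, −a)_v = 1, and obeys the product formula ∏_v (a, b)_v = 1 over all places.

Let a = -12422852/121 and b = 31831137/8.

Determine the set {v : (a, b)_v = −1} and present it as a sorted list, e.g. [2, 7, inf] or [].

(a, b) ≡ (-18377, 785954) mod (ℚ^×)²; places V = {2, 3, 11, 13, 17, 19, 23, 37, 43, 47, ∞}.
(a,b)_∞: sgn(-18377)=−, sgn(785954)=+, so +1.
(a,b)_23: α=1, u≡9; β=0, v≡10 (mod 23); (9|23)=+1, (10|23)=-1; sign (−1)^0·+1^0·-1^1 = -1.
(a,b)_47: α=1, u≡37; β=0, v≡19 (mod 47); (37|47)=+1, (19|47)=-1; sign (−1)^0·+1^0·-1^1 = -1.
(a,b)_11: α=-2, u≡9; β=0, v≡1 (mod 11); (9|11)=+1, (1|11)=+1; sign (−1)^0·+1^0·+1^-2 = +1.
(a,b)_2: α=2, β=-3; u≡7, v≡1 (mod 8); ε(u)ε(v)=1·0, αω(v)=2·0, βω(u)=-3·0; sum ≡ 0  ⇒  +1.
(a,b)_17: α=1, u≡3; β=0, v≡6 (mod 17); (3|17)=-1, (6|17)=-1; sign (−1)^0·-1^0·-1^1 = -1.
(a,b)_13: α=2, u≡5; β=1, v≡8 (mod 13); (5|13)=-1, (8|13)=-1; sign (−1)^0·-1^1·-1^2 = -1.
(a,b)_19: α=0, u≡10; β=1, v≡14 (mod 19); (10|19)=-1, (14|19)=-1; sign (−1)^0·-1^1·-1^0 = -1.
(a,b)_43: α=0, u≡19; β=1, v≡34 (mod 43); (19|43)=-1, (34|43)=-1; sign (−1)^0·-1^1·-1^0 = -1.
(a,b)_37: α=0, u≡12; β=1, v≡11 (mod 37); (12|37)=+1, (11|37)=+1; sign (−1)^0·+1^1·+1^0 = +1.
(a,b)_3: α=0, u≡1; β=4, v≡2 (mod 3); (1|3)=+1, (2|3)=-1; sign (−1)^0·+1^4·-1^0 = +1.
|Ram(-18377, 785954)| = 6, even; anisotropic at {13, 17, 19, 23, 43, 47}.

[13, 17, 19, 23, 43, 47]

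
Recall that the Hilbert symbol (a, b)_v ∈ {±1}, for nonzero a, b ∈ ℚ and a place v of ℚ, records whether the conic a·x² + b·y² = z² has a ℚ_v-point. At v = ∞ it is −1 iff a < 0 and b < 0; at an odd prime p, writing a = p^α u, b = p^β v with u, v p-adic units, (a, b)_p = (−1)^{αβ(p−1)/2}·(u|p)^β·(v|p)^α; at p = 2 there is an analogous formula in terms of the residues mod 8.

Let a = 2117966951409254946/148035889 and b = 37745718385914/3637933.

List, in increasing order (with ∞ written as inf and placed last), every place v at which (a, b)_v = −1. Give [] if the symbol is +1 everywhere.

[3, 29]

(a, b) ≡ (66, 12818) mod (ℚ^×)²; places V = {2, 3, 7, 11, 13, 17, 23, 29, ∞}.
(a,b)_3: α=3, u≡1; β=2, v≡2 (mod 3); (1|3)=+1, (2|3)=-1; sign (−1)^0·+1^2·-1^3 = -1.
(a,b)_17: α=2, u≡1; β=1, v≡10 (mod 17); (1|17)=+1, (10|17)=-1; sign (−1)^0·+1^1·-1^2 = +1.
(a,b)_∞: sgn(66)=+, sgn(12818)=+, so +1.
(a,b)_2: α=1, β=1; u≡1, v≡1 (mod 8); ε(u)ε(v)=0·0, αω(v)=1·0, βω(u)=1·0; sum ≡ 0  ⇒  +1.
(a,b)_13: α=2, u≡1; β=-1, v≡2 (mod 13); (1|13)=+1, (2|13)=-1; sign (−1)^0·+1^-1·-1^2 = +1.
(a,b)_7: α=2, u≡5; β=4, v≡1 (mod 7); (5|7)=-1, (1|7)=+1; sign (−1)^0·-1^4·+1^2 = +1.
(a,b)_11: α=7, u≡8; β=6, v≡1 (mod 11); (8|11)=-1, (1|11)=+1; sign (−1)^0·-1^6·+1^7 = +1.
(a,b)_23: α=-6, u≡11; β=-4, v≡14 (mod 23); (11|23)=-1, (14|23)=-1; sign (−1)^0·-1^-4·-1^-6 = +1.
(a,b)_29: α=2, u≡3; β=1, v≡23 (mod 29); (3|29)=-1, (23|29)=+1; sign (−1)^0·-1^1·+1^2 = -1.
|Ram(66, 12818)| = 2, even; anisotropic at {3, 29}.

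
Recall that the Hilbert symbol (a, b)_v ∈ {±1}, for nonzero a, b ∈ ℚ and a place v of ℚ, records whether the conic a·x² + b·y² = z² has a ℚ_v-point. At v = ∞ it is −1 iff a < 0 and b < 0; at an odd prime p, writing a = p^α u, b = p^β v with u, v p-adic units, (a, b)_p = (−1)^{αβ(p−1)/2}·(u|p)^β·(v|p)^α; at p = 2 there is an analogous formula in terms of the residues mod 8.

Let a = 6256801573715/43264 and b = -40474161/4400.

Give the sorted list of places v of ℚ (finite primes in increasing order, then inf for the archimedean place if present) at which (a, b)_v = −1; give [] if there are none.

[7, 11]

Mod squares: a ≡ 35, b ≡ -19019. Check v ∈ {∞, 2, 3, 5, 7, 11, 13, 17, 19}.
v=7: a=7^3·(≡5), b=7^1·(≡3) mod 7; (5|7)=-1, (3|7)=-1; (−1)^{3·1·3}·(-1)^1·(-1)^3 = -1.
v=∞: 35 > 0 and -19019 < 0  ⇒  (a,b)_∞ = +1.
v=19: a=19^2·(≡9), b=19^1·(≡9) mod 19; (9|19)=+1, (9|19)=+1; (−1)^{2·1·9}·(+1)^1·(+1)^2 = +1.
v=17: a=17^4·(≡16), b=17^2·(≡1) mod 17; (16|17)=+1, (1|17)=+1; (−1)^{4·2·8}·(+1)^2·(+1)^4 = +1.
v=11: a=11^2·(≡7), b=11^-1·(≡5) mod 11; (7|11)=-1, (5|11)=+1; (−1)^{2·-1·5}·(-1)^-1·(+1)^2 = -1.
v=3: a=3^0·(≡2), b=3^4·(≡1) mod 3; (2|3)=-1, (1|3)=+1; (−1)^{0·4·1}·(-1)^4·(+1)^0 = +1.
v=13: a=13^-2·(≡12), b=13^1·(≡2) mod 13; (12|13)=+1, (2|13)=-1; (−1)^{-2·1·6}·(+1)^1·(-1)^-2 = +1.
v=5: a=5^1·(≡2), b=5^-2·(≡4) mod 5; (2|5)=-1, (4|5)=+1; (−1)^{1·-2·2}·(-1)^-2·(+1)^1 = +1.
v=2: v_2(a)=-8, v_2(b)=-4; units ≡ 3, 5 (mod 8); ε·ε+αω+βω = 1·0+-8·1+-4·1 ≡ 0  ⇒  (a,b)_2 = +1.
(35, -19019 / ℚ) ramifies at {7, 11}: a division algebra.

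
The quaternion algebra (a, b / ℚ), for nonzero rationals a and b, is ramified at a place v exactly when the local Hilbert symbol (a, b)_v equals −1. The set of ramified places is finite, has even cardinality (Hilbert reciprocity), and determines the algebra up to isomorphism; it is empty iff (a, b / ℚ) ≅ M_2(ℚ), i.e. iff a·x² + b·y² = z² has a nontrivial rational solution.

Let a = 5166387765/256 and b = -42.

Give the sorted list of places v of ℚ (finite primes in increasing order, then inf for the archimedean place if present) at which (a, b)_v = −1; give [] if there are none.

[2, 5, 7, 11]

Mod squares: a ≡ 26565, b ≡ -42. Check v ∈ {∞, 2, 3, 5, 7, 11, 23}.
v=2: v_2(a)=-8, v_2(b)=1; units ≡ 5, 3 (mod 8); ε·ε+αω+βω = 0·1+-8·1+1·1 ≡ 1  ⇒  (a,b)_2 = -1.
v=3: a=3^5·(≡2), b=3^1·(≡1) mod 3; (2|3)=-1, (1|3)=+1; (−1)^{5·1·1}·(-1)^1·(+1)^5 = +1.
v=∞: 26565 > 0 and -42 < 0  ⇒  (a,b)_∞ = +1.
v=7: a=7^5·(≡1), b=7^1·(≡1) mod 7; (1|7)=+1, (1|7)=+1; (−1)^{5·1·3}·(+1)^1·(+1)^5 = -1.
v=11: a=11^1·(≡2), b=11^0·(≡2) mod 11; (2|11)=-1, (2|11)=-1; (−1)^{1·0·5}·(-1)^0·(-1)^1 = -1.
v=23: a=23^1·(≡19), b=23^0·(≡4) mod 23; (19|23)=-1, (4|23)=+1; (−1)^{1·0·11}·(-1)^0·(+1)^1 = +1.
v=5: a=5^1·(≡3), b=5^0·(≡3) mod 5; (3|5)=-1, (3|5)=-1; (−1)^{1·0·2}·(-1)^0·(-1)^1 = -1.
Ram(26565, -42) = {2, 5, 7, 11}; no ℚ_2-point on the conic.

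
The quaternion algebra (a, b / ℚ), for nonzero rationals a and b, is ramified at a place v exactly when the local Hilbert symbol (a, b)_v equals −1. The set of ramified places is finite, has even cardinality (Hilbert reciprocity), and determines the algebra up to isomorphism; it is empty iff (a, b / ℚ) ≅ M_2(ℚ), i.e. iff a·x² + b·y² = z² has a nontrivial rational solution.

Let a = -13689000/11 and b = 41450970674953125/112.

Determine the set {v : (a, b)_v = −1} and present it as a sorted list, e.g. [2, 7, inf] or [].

[2, 13]

Mod squares: a ≡ -110, b ≡ 91. Check v ∈ {∞, 2, 3, 5, 7, 11, 13}.
v=13: a=13^2·(≡5), b=13^5·(≡5) mod 13; (5|13)=-1, (5|13)=-1; (−1)^{2·5·6}·(-1)^5·(-1)^2 = -1.
v=11: a=11^-1·(≡5), b=11^2·(≡3) mod 11; (5|11)=+1, (3|11)=+1; (−1)^{-1·2·5}·(+1)^2·(+1)^-1 = +1.
v=5: a=5^3·(≡3), b=5^6·(≡1) mod 5; (3|5)=-1, (1|5)=+1; (−1)^{3·6·2}·(-1)^6·(+1)^3 = +1.
v=∞: -110 < 0 and 91 > 0  ⇒  (a,b)_∞ = +1.
v=3: a=3^4·(≡1), b=3^10·(≡1) mod 3; (1|3)=+1, (1|3)=+1; (−1)^{4·10·1}·(+1)^10·(+1)^4 = +1.
v=2: v_2(a)=3, v_2(b)=-4; units ≡ 1, 3 (mod 8); ε·ε+αω+βω = 0·1+3·1+-4·0 ≡ 1  ⇒  (a,b)_2 = -1.
v=7: a=7^0·(≡1), b=7^-1·(≡3) mod 7; (1|7)=+1, (3|7)=-1; (−1)^{0·-1·3}·(+1)^-1·(-1)^0 = +1.
Ram(-110, 91) = {2, 13}; no ℚ_2-point on the conic.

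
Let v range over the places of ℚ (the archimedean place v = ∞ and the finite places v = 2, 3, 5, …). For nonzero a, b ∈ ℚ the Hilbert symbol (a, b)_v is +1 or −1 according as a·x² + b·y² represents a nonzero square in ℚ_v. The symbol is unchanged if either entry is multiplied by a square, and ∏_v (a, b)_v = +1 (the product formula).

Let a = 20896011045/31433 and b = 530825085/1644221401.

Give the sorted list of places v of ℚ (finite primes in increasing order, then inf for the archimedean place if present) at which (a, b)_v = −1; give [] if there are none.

(a, b) ≡ (1826565, 85) mod (ℚ^×)²; places V = {2, 3, 5, 7, 13, 17, 19, 23, 29, 41, 43, ∞}.
(a,b)_41: α=0, u≡3; β=-2, v≡30 (mod 41); (3|41)=-1, (30|41)=-1; sign (−1)^0·-1^-2·-1^0 = +1.
(a,b)_7: α=4, u≡5; β=4, v≡1 (mod 7); (5|7)=-1, (1|7)=+1; sign (−1)^0·-1^4·+1^4 = +1.
(a,b)_∞: sgn(1826565)=+, sgn(85)=+, so +1.
(a,b)_5: α=1, u≡3; β=1, v≡2 (mod 5); (3|5)=-1, (2|5)=-1; sign (−1)^0·-1^1·-1^1 = +1.
(a,b)_13: α=1, u≡3; β=0, v≡6 (mod 13); (3|13)=+1, (6|13)=-1; sign (−1)^0·+1^0·-1^1 = -1.
(a,b)_19: α=1, u≡3; β=0, v≡5 (mod 19); (3|19)=-1, (5|19)=+1; sign (−1)^0·-1^0·+1^1 = +1.
(a,b)_29: α=1, u≡26; β=0, v≡12 (mod 29); (26|29)=-1, (12|29)=-1; sign (−1)^0·-1^0·-1^1 = -1.
(a,b)_2: α=0, β=0; u≡5, v≡5 (mod 8); ε(u)ε(v)=0·0, αω(v)=0·1, βω(u)=0·1; sum ≡ 0  ⇒  +1.
(a,b)_3: α=5, u≡2; β=2, v≡1 (mod 3); (2|3)=-1, (1|3)=+1; sign (−1)^0·-1^2·+1^5 = +1.
(a,b)_23: α=0, u≡22; β=-2, v≡16 (mod 23); (22|23)=-1, (16|23)=+1; sign (−1)^0·-1^-2·+1^0 = +1.
(a,b)_43: α=-2, u≡36; β=-2, v≡2 (mod 43); (36|43)=+1, (2|43)=-1; sign (−1)^0·+1^-2·-1^-2 = +1.
(a,b)_17: α=-1, u≡3; β=3, v≡7 (mod 17); (3|17)=-1, (7|17)=-1; sign (−1)^0·-1^3·-1^-1 = +1.
(1826565, 85 / ℚ) ramifies at {13, 29}: a division algebra.

[13, 29]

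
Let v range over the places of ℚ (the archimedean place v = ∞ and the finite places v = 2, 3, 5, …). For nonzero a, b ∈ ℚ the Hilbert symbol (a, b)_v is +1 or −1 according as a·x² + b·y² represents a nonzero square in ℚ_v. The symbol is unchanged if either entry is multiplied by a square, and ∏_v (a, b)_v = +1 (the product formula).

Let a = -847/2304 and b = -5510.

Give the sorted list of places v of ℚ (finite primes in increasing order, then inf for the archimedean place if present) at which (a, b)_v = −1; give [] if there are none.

(a, b) ≡ (-7, -5510) mod (ℚ^×)²; places V = {2, 3, 5, 7, 11, 19, 29, ∞}.
(a,b)_11: α=2, u≡3; β=0, v≡1 (mod 11); (3|11)=+1, (1|11)=+1; sign (−1)^0·+1^0·+1^2 = +1.
(a,b)_3: α=-2, u≡2; β=0, v≡1 (mod 3); (2|3)=-1, (1|3)=+1; sign (−1)^0·-1^0·+1^-2 = +1.
(a,b)_∞: sgn(-7)=−, sgn(-5510)=−, so -1.
(a,b)_29: α=0, u≡4; β=1, v≡13 (mod 29); (4|29)=+1, (13|29)=+1; sign (−1)^0·+1^1·+1^0 = +1.
(a,b)_5: α=0, u≡2; β=1, v≡3 (mod 5); (2|5)=-1, (3|5)=-1; sign (−1)^0·-1^1·-1^0 = -1.
(a,b)_2: α=-8, β=1; u≡1, v≡5 (mod 8); ε(u)ε(v)=0·0, αω(v)=-8·1, βω(u)=1·0; sum ≡ 0  ⇒  +1.
(a,b)_19: α=0, u≡13; β=1, v≡14 (mod 19); (13|19)=-1, (14|19)=-1; sign (−1)^0·-1^1·-1^0 = -1.
(a,b)_7: α=1, u≡5; β=0, v≡6 (mod 7); (5|7)=-1, (6|7)=-1; sign (−1)^0·-1^0·-1^1 = -1.
|Ram(-7, -5510)| = 4, even; anisotropic at {5, 7, 19, ∞}.

[5, 7, 19, inf]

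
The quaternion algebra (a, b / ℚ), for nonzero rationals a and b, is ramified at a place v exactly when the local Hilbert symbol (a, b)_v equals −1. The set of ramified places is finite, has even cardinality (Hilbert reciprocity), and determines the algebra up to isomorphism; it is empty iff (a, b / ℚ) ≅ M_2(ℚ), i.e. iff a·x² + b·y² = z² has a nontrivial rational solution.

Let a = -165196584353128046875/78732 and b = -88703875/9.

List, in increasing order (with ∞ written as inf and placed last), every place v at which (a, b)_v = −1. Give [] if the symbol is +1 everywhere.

[3, 5, 17, inf]

(a, b) ≡ (-62985, -20995) mod (ℚ^×)²; places V = {2, 3, 5, 13, 17, 19, ∞}.
(a,b)_17: α=3, u≡4; β=1, v≡6 (mod 17); (4|17)=+1, (6|17)=-1; sign (−1)^0·+1^1·-1^3 = -1.
(a,b)_5: α=7, u≡3; β=3, v≡1 (mod 5); (3|5)=-1, (1|5)=+1; sign (−1)^0·-1^3·+1^7 = -1.
(a,b)_∞: sgn(-62985)=−, sgn(-20995)=−, so -1.
(a,b)_3: α=-9, u≡2; β=-2, v≡2 (mod 3); (2|3)=-1, (2|3)=-1; sign (−1)^0·-1^-2·-1^-9 = -1.
(a,b)_2: α=-2, β=0; u≡7, v≡5 (mod 8); ε(u)ε(v)=1·0, αω(v)=-2·1, βω(u)=0·0; sum ≡ 0  ⇒  +1.
(a,b)_19: α=3, u≡3; β=1, v≡4 (mod 19); (3|19)=-1, (4|19)=+1; sign (−1)^1·-1^1·+1^3 = +1.
(a,b)_13: α=7, u≡3; β=3, v≡9 (mod 13); (3|13)=+1, (9|13)=+1; sign (−1)^0·+1^3·+1^7 = +1.
|Ram(-62985, -20995)| = 4, even; anisotropic at {3, 5, 17, ∞}.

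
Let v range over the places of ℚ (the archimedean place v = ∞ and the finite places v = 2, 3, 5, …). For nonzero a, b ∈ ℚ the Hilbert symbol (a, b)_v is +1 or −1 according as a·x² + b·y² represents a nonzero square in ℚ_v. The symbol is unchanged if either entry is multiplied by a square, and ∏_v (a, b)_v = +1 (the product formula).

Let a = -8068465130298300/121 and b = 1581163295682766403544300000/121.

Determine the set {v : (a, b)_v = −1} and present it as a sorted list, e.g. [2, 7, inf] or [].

[5, 7, 13, 31]

(a, b) ≡ (-346983, 50830) mod (ℚ^×)²; places V = {2, 3, 5, 7, 11, 13, 17, 23, 31, 41, ∞}.
(a,b)_11: α=-2, u≡9; β=-2, v≡10 (mod 11); (9|11)=+1, (10|11)=-1; sign (−1)^0·+1^-2·-1^-2 = +1.
(a,b)_2: α=2, β=5; u≡1, v≡7 (mod 8); ε(u)ε(v)=0·1, αω(v)=2·0, βω(u)=5·0; sum ≡ 0  ⇒  +1.
(a,b)_23: α=2, u≡16; β=3, v≡6 (mod 23); (16|23)=+1, (6|23)=+1; sign (−1)^0·+1^3·+1^2 = +1.
(a,b)_3: α=3, u≡1; β=2, v≡1 (mod 3); (1|3)=+1, (1|3)=+1; sign (−1)^0·+1^2·+1^3 = +1.
(a,b)_17: α=2, u≡4; β=3, v≡9 (mod 17); (4|17)=+1, (9|17)=+1; sign (−1)^0·+1^3·+1^2 = +1.
(a,b)_7: α=1, u≡3; β=2, v≡3 (mod 7); (3|7)=-1, (3|7)=-1; sign (−1)^0·-1^2·-1^1 = -1.
(a,b)_41: α=1, u≡24; β=2, v≡1 (mod 41); (24|41)=-1, (1|41)=+1; sign (−1)^0·-1^2·+1^1 = +1.
(a,b)_13: α=3, u≡5; β=5, v≡4 (mod 13); (5|13)=-1, (4|13)=+1; sign (−1)^0·-1^5·+1^3 = -1.
(a,b)_5: α=2, u≡3; β=5, v≡1 (mod 5); (3|5)=-1, (1|5)=+1; sign (−1)^0·-1^5·+1^2 = -1.
(a,b)_31: α=1, u≡11; β=2, v≡23 (mod 31); (11|31)=-1, (23|31)=-1; sign (−1)^0·-1^2·-1^1 = -1.
(a,b)_∞: sgn(-346983)=−, sgn(50830)=+, so +1.
|Ram(-346983, 50830)| = 4, even; anisotropic at {5, 7, 13, 31}.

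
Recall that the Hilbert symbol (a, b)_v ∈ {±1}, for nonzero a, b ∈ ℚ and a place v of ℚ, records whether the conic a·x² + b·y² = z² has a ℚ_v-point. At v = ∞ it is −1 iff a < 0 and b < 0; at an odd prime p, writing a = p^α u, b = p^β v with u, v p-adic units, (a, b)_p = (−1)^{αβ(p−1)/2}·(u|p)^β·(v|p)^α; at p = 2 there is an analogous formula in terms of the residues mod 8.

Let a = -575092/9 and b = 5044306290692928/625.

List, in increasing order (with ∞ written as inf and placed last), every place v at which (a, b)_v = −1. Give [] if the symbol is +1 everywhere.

[3, 7, 19, 41]

Mod squares: a ≡ -143773, b ≡ 3813. Check v ∈ {∞, 2, 3, 5, 7, 19, 23, 31, 41, 47}.
v=23: a=23^1·(≡15), b=23^2·(≡1) mod 23; (15|23)=-1, (1|23)=+1; (−1)^{1·2·11}·(-1)^2·(+1)^1 = +1.
v=47: a=47^1·(≡40), b=47^2·(≡36) mod 47; (40|47)=-1, (36|47)=+1; (−1)^{1·2·23}·(-1)^2·(+1)^1 = +1.
v=7: a=7^1·(≡5), b=7^2·(≡6) mod 7; (5|7)=-1, (6|7)=-1; (−1)^{1·2·3}·(-1)^2·(-1)^1 = -1.
v=19: a=19^1·(≡2), b=19^2·(≡12) mod 19; (2|19)=-1, (12|19)=-1; (−1)^{1·2·9}·(-1)^2·(-1)^1 = -1.
v=3: a=3^-2·(≡2), b=3^1·(≡2) mod 3; (2|3)=-1, (2|3)=-1; (−1)^{-2·1·1}·(-1)^1·(-1)^-2 = -1.
v=2: v_2(a)=2, v_2(b)=6; units ≡ 3, 5 (mod 8); ε·ε+αω+βω = 1·0+2·1+6·1 ≡ 0  ⇒  (a,b)_2 = +1.
v=∞: -143773 < 0 and 3813 > 0  ⇒  (a,b)_∞ = +1.
v=31: a=31^0·(≡16), b=31^1·(≡21) mod 31; (16|31)=+1, (21|31)=-1; (−1)^{0·1·15}·(+1)^1·(-1)^0 = +1.
v=5: a=5^0·(≡2), b=5^-4·(≡3) mod 5; (2|5)=-1, (3|5)=-1; (−1)^{0·-4·2}·(-1)^-4·(-1)^0 = +1.
v=41: a=41^0·(≡29), b=41^1·(≡6) mod 41; (29|41)=-1, (6|41)=-1; (−1)^{0·1·20}·(-1)^1·(-1)^0 = -1.
|Ram(-143773, 3813)| = 4, even; anisotropic at {3, 7, 19, 41}.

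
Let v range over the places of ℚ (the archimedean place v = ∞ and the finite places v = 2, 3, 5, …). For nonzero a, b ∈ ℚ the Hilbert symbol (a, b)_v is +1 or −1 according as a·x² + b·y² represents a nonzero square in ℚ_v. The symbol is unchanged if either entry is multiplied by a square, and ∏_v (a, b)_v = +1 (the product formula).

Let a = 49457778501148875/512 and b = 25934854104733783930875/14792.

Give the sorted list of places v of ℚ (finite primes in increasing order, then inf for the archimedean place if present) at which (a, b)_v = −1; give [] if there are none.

Mod squares: a ≡ 7590, b ≡ 39270. Check v ∈ {∞, 2, 3, 5, 7, 11, 13, 17, 19, 23, 43}.
v=11: a=11^5·(≡6), b=11^5·(≡2) mod 11; (6|11)=-1, (2|11)=-1; (−1)^{5·5·5}·(-1)^5·(-1)^5 = -1.
v=5: a=5^3·(≡3), b=5^3·(≡1) mod 5; (3|5)=-1, (1|5)=+1; (−1)^{3·3·2}·(-1)^3·(+1)^3 = -1.
v=∞: 7590 > 0 and 39270 > 0  ⇒  (a,b)_∞ = +1.
v=7: a=7^0·(≡4), b=7^3·(≡3) mod 7; (4|7)=+1, (3|7)=-1; (−1)^{0·3·3}·(+1)^3·(-1)^0 = +1.
v=43: a=43^0·(≡19), b=43^-2·(≡35) mod 43; (19|43)=-1, (35|43)=+1; (−1)^{0·-2·21}·(-1)^-2·(+1)^0 = +1.
v=17: a=17^2·(≡9), b=17^1·(≡13) mod 17; (9|17)=+1, (13|17)=+1; (−1)^{2·1·8}·(+1)^1·(+1)^2 = +1.
v=13: a=13^2·(≡7), b=13^0·(≡1) mod 13; (7|13)=-1, (1|13)=+1; (−1)^{2·0·6}·(-1)^0·(+1)^2 = +1.
v=3: a=3^7·(≡1), b=3^7·(≡1) mod 3; (1|3)=+1, (1|3)=+1; (−1)^{7·7·1}·(+1)^7·(+1)^7 = -1.
v=2: v_2(a)=-9, v_2(b)=-3; units ≡ 3, 3 (mod 8); ε·ε+αω+βω = 1·1+-9·1+-3·1 ≡ 1  ⇒  (a,b)_2 = -1.
v=19: a=19^0·(≡7), b=19^2·(≡4) mod 19; (7|19)=+1, (4|19)=+1; (−1)^{0·2·9}·(+1)^2·(+1)^0 = +1.
v=23: a=23^1·(≡16), b=23^4·(≡6) mod 23; (16|23)=+1, (6|23)=+1; (−1)^{1·4·11}·(+1)^4·(+1)^1 = +1.
(7590, 39270 / ℚ) ramifies at {2, 3, 5, 11}: a division algebra.

[2, 3, 5, 11]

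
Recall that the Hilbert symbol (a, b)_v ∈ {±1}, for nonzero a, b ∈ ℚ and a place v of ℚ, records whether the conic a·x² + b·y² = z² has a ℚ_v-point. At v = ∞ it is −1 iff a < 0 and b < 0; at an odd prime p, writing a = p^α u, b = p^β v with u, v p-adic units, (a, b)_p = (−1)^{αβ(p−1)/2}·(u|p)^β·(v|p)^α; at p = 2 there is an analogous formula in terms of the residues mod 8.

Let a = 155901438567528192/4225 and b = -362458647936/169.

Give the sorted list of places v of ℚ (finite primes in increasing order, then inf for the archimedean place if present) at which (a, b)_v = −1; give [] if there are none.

[3, 19]

(a, b) ≡ (1463, -6) mod (ℚ^×)²; places V = {2, 3, 5, 7, 11, 13, 19, ∞}.
(a,b)_11: α=3, u≡3; β=2, v≡3 (mod 11); (3|11)=+1, (3|11)=+1; sign (−1)^0·+1^2·+1^3 = +1.
(a,b)_2: α=8, β=7; u≡7, v≡5 (mod 8); ε(u)ε(v)=1·0, αω(v)=8·1, βω(u)=7·0; sum ≡ 0  ⇒  +1.
(a,b)_13: α=-2, u≡7; β=-2, v≡5 (mod 13); (7|13)=-1, (5|13)=-1; sign (−1)^0·-1^-2·-1^-2 = +1.
(a,b)_3: α=4, u≡2; β=3, v≡1 (mod 3); (2|3)=-1, (1|3)=+1; sign (−1)^0·-1^3·+1^4 = -1.
(a,b)_19: α=3, u≡7; β=2, v≡8 (mod 19); (7|19)=+1, (8|19)=-1; sign (−1)^0·+1^2·-1^3 = -1.
(a,b)_∞: sgn(1463)=+, sgn(-6)=−, so +1.
(a,b)_5: α=-2, u≡3; β=0, v≡1 (mod 5); (3|5)=-1, (1|5)=+1; sign (−1)^0·-1^0·+1^-2 = +1.
(a,b)_7: α=7, u≡3; β=4, v≡2 (mod 7); (3|7)=-1, (2|7)=+1; sign (−1)^0·-1^4·+1^7 = +1.
Ram(1463, -6) = {3, 19}; no ℚ_3-point on the conic.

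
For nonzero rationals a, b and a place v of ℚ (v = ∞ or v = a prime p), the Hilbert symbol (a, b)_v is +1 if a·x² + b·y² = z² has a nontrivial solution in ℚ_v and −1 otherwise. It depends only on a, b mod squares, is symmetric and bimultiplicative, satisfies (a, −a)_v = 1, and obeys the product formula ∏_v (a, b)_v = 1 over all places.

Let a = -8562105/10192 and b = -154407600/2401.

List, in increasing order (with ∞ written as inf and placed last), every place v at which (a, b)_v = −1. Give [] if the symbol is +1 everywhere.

[3, inf]

Mod squares: a ≡ -1885, b ≡ -51. Check v ∈ {∞, 2, 3, 5, 7, 13, 17, 29}.
v=29: a=29^1·(≡7), b=29^2·(≡5) mod 29; (7|29)=+1, (5|29)=+1; (−1)^{1·2·14}·(+1)^2·(+1)^1 = +1.
v=17: a=17^0·(≡9), b=17^1·(≡7) mod 17; (9|17)=+1, (7|17)=-1; (−1)^{0·1·8}·(+1)^1·(-1)^0 = +1.
v=13: a=13^-1·(≡5), b=13^0·(≡12) mod 13; (5|13)=-1, (12|13)=+1; (−1)^{-1·0·6}·(-1)^0·(+1)^-1 = +1.
v=3: a=3^10·(≡2), b=3^3·(≡1) mod 3; (2|3)=-1, (1|3)=+1; (−1)^{10·3·1}·(-1)^3·(+1)^10 = -1.
v=5: a=5^1·(≡2), b=5^2·(≡1) mod 5; (2|5)=-1, (1|5)=+1; (−1)^{1·2·2}·(-1)^2·(+1)^1 = +1.
v=∞: -1885 < 0 and -51 < 0  ⇒  (a,b)_∞ = -1.
v=2: v_2(a)=-4, v_2(b)=4; units ≡ 3, 5 (mod 8); ε·ε+αω+βω = 1·0+-4·1+4·1 ≡ 0  ⇒  (a,b)_2 = +1.
v=7: a=7^-2·(≡3), b=7^-4·(≡3) mod 7; (3|7)=-1, (3|7)=-1; (−1)^{-2·-4·3}·(-1)^-4·(-1)^-2 = +1.
|Ram(-1885, -51)| = 2, even; anisotropic at {3, ∞}.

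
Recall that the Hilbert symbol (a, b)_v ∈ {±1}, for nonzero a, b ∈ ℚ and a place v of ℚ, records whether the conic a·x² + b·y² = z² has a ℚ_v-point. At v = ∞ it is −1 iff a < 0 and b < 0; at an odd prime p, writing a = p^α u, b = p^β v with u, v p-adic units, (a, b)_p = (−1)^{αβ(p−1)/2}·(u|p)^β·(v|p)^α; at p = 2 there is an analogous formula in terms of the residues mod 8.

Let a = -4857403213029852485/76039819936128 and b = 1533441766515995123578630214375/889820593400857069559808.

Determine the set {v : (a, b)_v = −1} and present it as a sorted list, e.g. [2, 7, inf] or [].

[7, 13, 19, 41]

Mod squares: a ≡ -743470, b ≡ 20254. Check v ∈ {∞, 2, 3, 5, 7, 11, 13, 19, 23, 31, 37, 41, 43, 59}.
v=∞: -743470 < 0 and 20254 > 0  ⇒  (a,b)_∞ = +1.
v=13: a=13^1·(≡10), b=13^1·(≡7) mod 13; (10|13)=+1, (7|13)=-1; (−1)^{1·1·6}·(+1)^1·(-1)^1 = -1.
v=37: a=37^-2·(≡8), b=37^-4·(≡2) mod 37; (8|37)=-1, (2|37)=-1; (−1)^{-2·-4·18}·(-1)^-4·(-1)^-2 = +1.
v=7: a=7^5·(≡4), b=7^8·(≡5) mod 7; (4|7)=+1, (5|7)=-1; (−1)^{5·8·3}·(+1)^8·(-1)^5 = -1.
v=43: a=43^1·(≡42), b=43^2·(≡41) mod 43; (42|43)=-1, (41|43)=+1; (−1)^{1·2·21}·(-1)^2·(+1)^1 = +1.
v=41: a=41^2·(≡35), b=41^3·(≡23) mod 41; (35|41)=-1, (23|41)=+1; (−1)^{2·3·20}·(-1)^3·(+1)^2 = -1.
v=5: a=5^1·(≡1), b=5^4·(≡1) mod 5; (1|5)=+1, (1|5)=+1; (−1)^{1·4·2}·(+1)^4·(+1)^1 = +1.
v=31: a=31^2·(≡13), b=31^4·(≡3) mod 31; (13|31)=-1, (3|31)=-1; (−1)^{2·4·15}·(-1)^4·(-1)^2 = +1.
v=3: a=3^-8·(≡2), b=3^-14·(≡1) mod 3; (2|3)=-1, (1|3)=+1; (−1)^{-8·-14·1}·(-1)^-14·(+1)^-8 = +1.
v=2: v_2(a)=-7, v_2(b)=-13; units ≡ 1, 7 (mod 8); ε·ε+αω+βω = 0·1+-7·0+-13·0 ≡ 0  ⇒  (a,b)_2 = +1.
v=19: a=19^-1·(≡15), b=19^1·(≡14) mod 19; (15|19)=-1, (14|19)=-1; (−1)^{-1·1·9}·(-1)^1·(-1)^-1 = -1.
v=11: a=11^2·(≡9), b=11^4·(≡3) mod 11; (9|11)=+1, (3|11)=+1; (−1)^{2·4·5}·(+1)^4·(+1)^2 = +1.
v=59: a=59^-2·(≡29), b=59^-4·(≡25) mod 59; (29|59)=+1, (25|59)=+1; (−1)^{-2·-4·29}·(+1)^-4·(+1)^-2 = +1.
v=23: a=23^2·(≡7), b=23^0·(≡22) mod 23; (7|23)=-1, (22|23)=-1; (−1)^{2·0·11}·(-1)^0·(-1)^2 = +1.
(-743470, 20254 / ℚ) ramifies at {7, 13, 19, 41}: a division algebra.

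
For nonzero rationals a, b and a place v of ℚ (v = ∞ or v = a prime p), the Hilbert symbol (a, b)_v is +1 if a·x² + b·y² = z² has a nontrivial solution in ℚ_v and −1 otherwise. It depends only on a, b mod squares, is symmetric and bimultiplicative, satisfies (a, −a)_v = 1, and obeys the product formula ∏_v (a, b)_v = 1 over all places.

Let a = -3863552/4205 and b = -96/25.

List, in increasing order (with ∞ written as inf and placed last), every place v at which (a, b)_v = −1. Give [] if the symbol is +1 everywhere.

(a, b) ≡ (-385, -6) mod (ℚ^×)²; places V = {2, 3, 5, 7, 11, 29, ∞}.
(a,b)_7: α=3, u≡4; β=0, v≡4 (mod 7); (4|7)=+1, (4|7)=+1; sign (−1)^0·+1^0·+1^3 = +1.
(a,b)_∞: sgn(-385)=−, sgn(-6)=−, so -1.
(a,b)_29: α=-2, u≡12; β=0, v≡24 (mod 29); (12|29)=-1, (24|29)=+1; sign (−1)^0·-1^0·+1^-2 = +1.
(a,b)_5: α=-1, u≡3; β=-2, v≡4 (mod 5); (3|5)=-1, (4|5)=+1; sign (−1)^0·-1^-2·+1^-1 = +1.
(a,b)_11: α=1, u≡3; β=0, v≡1 (mod 11); (3|11)=+1, (1|11)=+1; sign (−1)^0·+1^0·+1^1 = +1.
(a,b)_3: α=0, u≡2; β=1, v≡1 (mod 3); (2|3)=-1, (1|3)=+1; sign (−1)^0·-1^1·+1^0 = -1.
(a,b)_2: α=10, β=5; u≡7, v≡5 (mod 8); ε(u)ε(v)=1·0, αω(v)=10·1, βω(u)=5·0; sum ≡ 0  ⇒  +1.
(-385, -6 / ℚ) ramifies at {3, ∞}: a division algebra.

[3, inf]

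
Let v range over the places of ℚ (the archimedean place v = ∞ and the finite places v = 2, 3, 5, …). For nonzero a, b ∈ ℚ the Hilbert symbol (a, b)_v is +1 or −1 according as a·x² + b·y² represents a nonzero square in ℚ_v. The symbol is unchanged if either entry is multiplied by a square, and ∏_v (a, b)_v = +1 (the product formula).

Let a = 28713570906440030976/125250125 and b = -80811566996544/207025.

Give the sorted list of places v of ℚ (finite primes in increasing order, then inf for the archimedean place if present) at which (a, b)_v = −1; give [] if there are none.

Mod squares: a ≡ 97495, b ≡ -41. Check v ∈ {∞, 2, 3, 5, 7, 11, 13, 17, 31, 37, 41}.
v=41: a=41^2·(≡14), b=41^1·(≡8) mod 41; (14|41)=-1, (8|41)=+1; (−1)^{2·1·20}·(-1)^1·(+1)^2 = -1.
v=7: a=7^-2·(≡3), b=7^-2·(≡2) mod 7; (3|7)=-1, (2|7)=+1; (−1)^{-2·-2·3}·(-1)^-2·(+1)^-2 = +1.
v=37: a=37^3·(≡32), b=37^2·(≡11) mod 37; (32|37)=-1, (11|37)=+1; (−1)^{3·2·18}·(-1)^2·(+1)^3 = +1.
v=∞: 97495 > 0 and -41 < 0  ⇒  (a,b)_∞ = +1.
v=31: a=31^3·(≡10), b=31^2·(≡27) mod 31; (10|31)=+1, (27|31)=-1; (−1)^{3·2·15}·(+1)^2·(-1)^3 = -1.
v=13: a=13^-2·(≡5), b=13^-2·(≡2) mod 13; (5|13)=-1, (2|13)=-1; (−1)^{-2·-2·6}·(-1)^-2·(-1)^-2 = +1.
v=11: a=11^-2·(≡8), b=11^0·(≡9) mod 11; (8|11)=-1, (9|11)=+1; (−1)^{-2·0·5}·(-1)^0·(+1)^-2 = +1.
v=5: a=5^-3·(≡1), b=5^-2·(≡1) mod 5; (1|5)=+1, (1|5)=+1; (−1)^{-3·-2·2}·(+1)^-2·(+1)^-3 = +1.
v=2: v_2(a)=8, v_2(b)=6; units ≡ 7, 7 (mod 8); ε·ε+αω+βω = 1·1+8·0+6·0 ≡ 1  ⇒  (a,b)_2 = -1.
v=17: a=17^3·(≡7), b=17^2·(≡11) mod 17; (7|17)=-1, (11|17)=-1; (−1)^{3·2·8}·(-1)^2·(-1)^3 = -1.
v=3: a=3^2·(≡1), b=3^4·(≡1) mod 3; (1|3)=+1, (1|3)=+1; (−1)^{2·4·1}·(+1)^4·(+1)^2 = +1.
|Ram(97495, -41)| = 4, even; anisotropic at {2, 17, 31, 41}.

[2, 17, 31, 41]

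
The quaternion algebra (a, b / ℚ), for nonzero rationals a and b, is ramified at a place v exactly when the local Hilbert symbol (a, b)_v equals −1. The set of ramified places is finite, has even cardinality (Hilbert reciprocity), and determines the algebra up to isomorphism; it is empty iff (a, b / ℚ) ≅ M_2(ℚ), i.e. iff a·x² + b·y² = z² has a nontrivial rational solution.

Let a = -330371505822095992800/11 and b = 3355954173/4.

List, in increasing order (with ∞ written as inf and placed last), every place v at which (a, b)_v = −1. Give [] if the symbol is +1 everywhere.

[2, 11, 17, 19]

Mod squares: a ≡ -184848378, b ≡ 245157. Check v ∈ {∞, 2, 3, 5, 7, 11, 13, 17, 19, 23, 29}.
v=∞: -184848378 < 0 and 245157 > 0  ⇒  (a,b)_∞ = +1.
v=23: a=23^3·(≡1), b=23^1·(≡10) mod 23; (1|23)=+1, (10|23)=-1; (−1)^{3·1·11}·(+1)^1·(-1)^3 = +1.
v=7: a=7^2·(≡6), b=7^0·(≡3) mod 7; (6|7)=-1, (3|7)=-1; (−1)^{2·0·3}·(-1)^0·(-1)^2 = +1.
v=29: a=29^1·(≡3), b=29^0·(≡5) mod 29; (3|29)=-1, (5|29)=+1; (−1)^{1·0·14}·(-1)^0·(+1)^1 = +1.
v=2: v_2(a)=5, v_2(b)=-2; units ≡ 3, 5 (mod 8); ε·ε+αω+βω = 1·0+5·1+-2·1 ≡ 1  ⇒  (a,b)_2 = -1.
v=3: a=3^9·(≡1), b=3^5·(≡2) mod 3; (1|3)=+1, (2|3)=-1; (−1)^{9·5·1}·(+1)^5·(-1)^9 = +1.
v=5: a=5^2·(≡3), b=5^0·(≡2) mod 5; (3|5)=-1, (2|5)=-1; (−1)^{2·0·2}·(-1)^0·(-1)^2 = +1.
v=11: a=11^-1·(≡4), b=11^1·(≡4) mod 11; (4|11)=+1, (4|11)=+1; (−1)^{-1·1·5}·(+1)^1·(+1)^-1 = -1.
v=13: a=13^1·(≡6), b=13^2·(≡12) mod 13; (6|13)=-1, (12|13)=+1; (−1)^{1·2·6}·(-1)^2·(+1)^1 = +1.
v=19: a=19^1·(≡13), b=19^1·(≡14) mod 19; (13|19)=-1, (14|19)=-1; (−1)^{1·1·9}·(-1)^1·(-1)^1 = -1.
v=17: a=17^3·(≡4), b=17^1·(≡5) mod 17; (4|17)=+1, (5|17)=-1; (−1)^{3·1·8}·(+1)^1·(-1)^3 = -1.
(-184848378, 245157 / ℚ) ramifies at {2, 11, 17, 19}: a division algebra.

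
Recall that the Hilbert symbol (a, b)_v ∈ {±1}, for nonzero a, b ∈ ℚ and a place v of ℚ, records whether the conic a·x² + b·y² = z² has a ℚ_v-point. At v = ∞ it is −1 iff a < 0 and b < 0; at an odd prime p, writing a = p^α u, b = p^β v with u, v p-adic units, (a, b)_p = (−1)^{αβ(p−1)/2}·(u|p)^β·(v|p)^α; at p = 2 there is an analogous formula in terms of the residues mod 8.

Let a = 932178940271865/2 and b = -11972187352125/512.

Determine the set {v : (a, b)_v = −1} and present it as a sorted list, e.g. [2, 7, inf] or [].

(a, b) ≡ (2530, -3770) mod (ℚ^×)²; places V = {2, 3, 5, 7, 11, 13, 23, 29, ∞}.
(a,b)_5: α=1, u≡4; β=3, v≡4 (mod 5); (4|5)=+1, (4|5)=+1; sign (−1)^0·+1^3·+1^1 = +1.
(a,b)_7: α=0, u≡3; β=2, v≡3 (mod 7); (3|7)=-1, (3|7)=-1; sign (−1)^0·-1^2·-1^0 = +1.
(a,b)_23: α=3, u≡1; β=2, v≡3 (mod 23); (1|23)=+1, (3|23)=+1; sign (−1)^0·+1^2·+1^3 = +1.
(a,b)_3: α=4, u≡1; β=4, v≡1 (mod 3); (1|3)=+1, (1|3)=+1; sign (−1)^0·+1^4·+1^4 = +1.
(a,b)_29: α=2, u≡25; β=1, v≡15 (mod 29); (25|29)=+1, (15|29)=-1; sign (−1)^0·+1^1·-1^2 = +1.
(a,b)_∞: sgn(2530)=+, sgn(-3770)=−, so +1.
(a,b)_11: α=3, u≡2; β=2, v≡4 (mod 11); (2|11)=-1, (4|11)=+1; sign (−1)^0·-1^2·+1^3 = +1.
(a,b)_2: α=-1, β=-9; u≡1, v≡3 (mod 8); ε(u)ε(v)=0·1, αω(v)=-1·1, βω(u)=-9·0; sum ≡ 1  ⇒  -1.
(a,b)_13: α=2, u≡7; β=1, v≡3 (mod 13); (7|13)=-1, (3|13)=+1; sign (−1)^0·-1^1·+1^2 = -1.
(2530, -3770 / ℚ) ramifies at {2, 13}: a division algebra.

[2, 13]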